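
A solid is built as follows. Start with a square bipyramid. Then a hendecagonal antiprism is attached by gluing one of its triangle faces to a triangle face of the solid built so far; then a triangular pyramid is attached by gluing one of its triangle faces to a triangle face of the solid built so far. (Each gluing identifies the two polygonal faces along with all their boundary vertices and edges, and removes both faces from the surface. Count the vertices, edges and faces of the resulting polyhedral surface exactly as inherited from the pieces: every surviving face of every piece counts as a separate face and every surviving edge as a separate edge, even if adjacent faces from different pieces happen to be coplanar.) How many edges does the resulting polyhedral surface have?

56

A square bipyramid: V=6, E=12, F=8.
Attach a hendecagonal antiprism (V=22, E=44, F=24) along a 3-gon: merge 3 vertices and 3 edges, delete both glued faces → V=25, E=53, F=30.
Attach a triangular pyramid (V=4, E=6, F=4) along a 3-gon: merge 3 vertices and 3 edges, delete both glued faces → V=26, E=56, F=32.
Check: V − E + F = 26 − 56 + 32 = 2.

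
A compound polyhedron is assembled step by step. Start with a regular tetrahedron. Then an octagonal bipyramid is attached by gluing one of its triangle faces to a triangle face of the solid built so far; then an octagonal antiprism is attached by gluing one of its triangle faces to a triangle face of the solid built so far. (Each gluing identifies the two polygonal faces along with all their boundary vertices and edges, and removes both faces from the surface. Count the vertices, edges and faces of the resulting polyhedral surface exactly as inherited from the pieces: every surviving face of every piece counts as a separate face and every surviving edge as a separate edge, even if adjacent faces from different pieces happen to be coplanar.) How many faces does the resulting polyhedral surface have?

A regular tetrahedron: V=4, E=6, F=4.
Attach an octagonal bipyramid (V=10, E=24, F=16) along a 3-gon: merge 3 vertices and 3 edges, delete both glued faces → V=11, E=27, F=18.
Attach an octagonal antiprism (V=16, E=32, F=18) along a 3-gon: merge 3 vertices and 3 edges, delete both glued faces → V=24, E=56, F=34.
Check: V − E + F = 24 − 56 + 34 = 2.

34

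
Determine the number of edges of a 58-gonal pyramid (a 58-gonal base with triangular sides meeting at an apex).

A pyramid on an n-gon base has one n-gon and n triangles: V = 58 + 1 = 59, E = 2·58 = 116, F = 58 + 1 = 59.

116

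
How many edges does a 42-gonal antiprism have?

168

An antiprism on an n-gon has two n-gon caps and 2n triangles: V = 2·42 = 84, E = 4·42 = 168, F = 2·42 + 2 = 86.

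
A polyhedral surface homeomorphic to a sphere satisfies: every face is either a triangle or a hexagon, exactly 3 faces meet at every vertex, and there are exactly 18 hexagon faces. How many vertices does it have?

Let x be the number of triangles; then F = 18 + x.
Edge–face incidences: 2E = 6·18 + 3·x = 108 + 3x.
Every vertex has degree 3, so 3V = 2E.
Euler: V − E + F = 2 ⇒ (2E)/3 − E + (18 + x) = 2.
Multiply by 6: 2·(2E) − 3·(2E) + 6·(18 + x) = 12, i.e. 108 + 6x − (108 + 3x) = 12.
Collecting terms: 3x = 12, so x = 4.
Then 2E = 108 + 3·4 = 120, so E = 60, V = 2E/3 = 40, F = 18 + 4 = 22.

40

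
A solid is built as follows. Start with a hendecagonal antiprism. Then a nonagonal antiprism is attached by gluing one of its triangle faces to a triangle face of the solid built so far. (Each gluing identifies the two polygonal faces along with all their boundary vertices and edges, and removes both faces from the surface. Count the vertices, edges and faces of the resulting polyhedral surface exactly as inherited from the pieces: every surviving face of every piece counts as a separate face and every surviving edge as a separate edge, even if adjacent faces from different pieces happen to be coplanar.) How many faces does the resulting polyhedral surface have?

42

A hendecagonal antiprism: V=22, E=44, F=24.
Attach a nonagonal antiprism (V=18, E=36, F=20) along a 3-gon: merge 3 vertices and 3 edges, delete both glued faces → V=37, E=77, F=42.
Check: V − E + F = 37 − 77 + 42 = 2.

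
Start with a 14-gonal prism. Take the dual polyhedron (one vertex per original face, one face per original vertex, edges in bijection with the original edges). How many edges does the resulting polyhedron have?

42

The base solid has V = 28, E = 42, F = 16.
The dual swaps V and F and preserves E: V′ = F = 16, E′ = E = 42, F′ = V = 28.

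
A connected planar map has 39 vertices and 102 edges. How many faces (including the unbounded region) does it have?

Euler's formula for a connected plane graph: V − E + F = 2, so F = 2 − 39 + 102 = 65.

65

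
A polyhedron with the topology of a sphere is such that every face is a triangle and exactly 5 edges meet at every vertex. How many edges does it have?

Each face has 3 edges and each edge borders two faces, so 2E = 3F.
Each vertex has degree 5, so 5V = 2E and hence V = 3F/5.
Euler: V − E + F = 2 ⇒ (3F/5) − (3F/2) + F = 2.
Multiply by 10: (6 − 15 + 10)F = 20, i.e. 1F = 20.
So F = 20, E = 3·20/2 = 30, V = 3·20/5 = 12.

30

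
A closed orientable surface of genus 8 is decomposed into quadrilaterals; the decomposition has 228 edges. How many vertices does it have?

100

χ = 2 − 2·8 = -14, and every face is a square so 4F = 2E.
F = 2E/4 = 114. Then V = -14 + E − F = -14 + 228 − 114 = 100.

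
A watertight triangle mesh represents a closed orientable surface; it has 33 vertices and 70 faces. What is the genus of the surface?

Every face is a triangle, so 2E = 3·70 = 210, giving E = 105.
χ = V − E + F = 33 − 105 + 70 = -2.
For a closed orientable surface χ = 2 − 2g, so g = (2 − (-2))/2 = 2.

2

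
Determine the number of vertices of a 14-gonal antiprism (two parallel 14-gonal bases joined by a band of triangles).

28

An antiprism on an n-gon has two n-gon caps and 2n triangles: V = 2·14 = 28, E = 4·14 = 56, F = 2·14 + 2 = 30.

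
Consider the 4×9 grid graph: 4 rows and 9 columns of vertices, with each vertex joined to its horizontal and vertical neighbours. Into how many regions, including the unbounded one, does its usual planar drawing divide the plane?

25

The grid has V = 4·9 = 36 vertices and E = 4·8 + 9·3 = 59 edges.
F = 2 − V + E = 2 − 36 + 59 = 25.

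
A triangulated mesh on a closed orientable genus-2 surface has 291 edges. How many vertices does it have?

χ = 2 − 2·2 = -2, and every face is a triangle so 3F = 2E.
F = 2E/3 = 194. Then V = -2 + E − F = -2 + 291 − 194 = 95.

95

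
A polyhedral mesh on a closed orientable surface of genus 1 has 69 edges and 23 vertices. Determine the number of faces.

For a closed orientable surface of genus 1, χ = 2 − 2·1 = 0.
F = 0 − V + E = 0 − 23 + 69 = 46.

46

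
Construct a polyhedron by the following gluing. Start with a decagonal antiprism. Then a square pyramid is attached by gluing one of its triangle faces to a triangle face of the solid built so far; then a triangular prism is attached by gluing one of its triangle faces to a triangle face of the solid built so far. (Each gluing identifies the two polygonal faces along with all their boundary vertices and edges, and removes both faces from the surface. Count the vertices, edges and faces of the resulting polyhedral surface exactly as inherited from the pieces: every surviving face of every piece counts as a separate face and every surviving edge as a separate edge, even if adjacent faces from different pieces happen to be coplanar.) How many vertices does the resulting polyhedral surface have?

25

A decagonal antiprism: V=20, E=40, F=22.
Attach a square pyramid (V=5, E=8, F=5) along a 3-gon: merge 3 vertices and 3 edges, delete both glued faces → V=22, E=45, F=25.
Attach a triangular prism (V=6, E=9, F=5) along a 3-gon: merge 3 vertices and 3 edges, delete both glued faces → V=25, E=51, F=28.
Check: V − E + F = 25 − 51 + 28 = 2.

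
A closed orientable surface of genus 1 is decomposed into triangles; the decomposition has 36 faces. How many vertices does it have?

χ = 2 − 2·1 = 0, and every face is a triangle so 3F = 2E.
E = 3·36/2 = 54. Then V = 0 + E − F = 0 + 54 − 36 = 18.

18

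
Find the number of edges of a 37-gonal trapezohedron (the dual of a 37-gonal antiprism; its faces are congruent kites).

The n-trapezohedron (dual of the n-antiprism) has V = 2·37 + 2 = 76, E = 4·37 = 148, F = 2·37 = 74.

148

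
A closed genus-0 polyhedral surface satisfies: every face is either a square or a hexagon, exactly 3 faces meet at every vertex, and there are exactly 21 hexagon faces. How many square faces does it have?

Let x be the number of squares; then F = 21 + x.
Edge–face incidences: 2E = 6·21 + 4·x = 126 + 4x.
Every vertex has degree 3, so 3V = 2E.
Euler: V − E + F = 2 ⇒ (2E)/3 − E + (21 + x) = 2.
Multiply by 6: 2·(2E) − 3·(2E) + 6·(21 + x) = 12, i.e. 126 + 6x − (126 + 4x) = 12.
Collecting terms: 2x = 12, so x = 6.
Then 2E = 126 + 4·6 = 150, so E = 75, V = 2E/3 = 50, F = 21 + 6 = 27.

6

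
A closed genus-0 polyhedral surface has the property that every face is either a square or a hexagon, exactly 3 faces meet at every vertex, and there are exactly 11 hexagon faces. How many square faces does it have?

Let x be the number of squares; then F = 11 + x.
Edge–face incidences: 2E = 6·11 + 4·x = 66 + 4x.
Every vertex has degree 3, so 3V = 2E.
Euler: V − E + F = 2 ⇒ (2E)/3 − E + (11 + x) = 2.
Multiply by 6: 2·(2E) − 3·(2E) + 6·(11 + x) = 12, i.e. 66 + 6x − (66 + 4x) = 12.
Collecting terms: 2x = 12, so x = 6.
Then 2E = 66 + 4·6 = 90, so E = 45, V = 2E/3 = 30, F = 11 + 6 = 17.

6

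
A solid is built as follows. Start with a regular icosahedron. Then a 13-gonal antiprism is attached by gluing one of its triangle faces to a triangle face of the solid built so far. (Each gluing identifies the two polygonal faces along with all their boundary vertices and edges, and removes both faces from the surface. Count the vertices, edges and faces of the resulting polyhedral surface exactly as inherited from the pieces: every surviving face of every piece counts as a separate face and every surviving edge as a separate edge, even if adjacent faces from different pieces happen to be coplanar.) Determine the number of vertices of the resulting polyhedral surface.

A regular icosahedron: V=12, E=30, F=20.
Attach a 13-gonal antiprism (V=26, E=52, F=28) along a 3-gon: merge 3 vertices and 3 edges, delete both glued faces → V=35, E=79, F=46.
Check: V − E + F = 35 − 79 + 46 = 2.

35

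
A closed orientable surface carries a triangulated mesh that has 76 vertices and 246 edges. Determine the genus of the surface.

Every face is a triangle and each edge borders two faces, so 3F = 2·246, giving F = 164.
χ = V − E + F = 76 − 246 + 164 = -6.
For a closed orientable surface χ = 2 − 2g, so g = (2 − (-6))/2 = 4.

4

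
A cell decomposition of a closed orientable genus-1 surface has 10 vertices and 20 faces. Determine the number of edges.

30

For a closed orientable surface of genus 1, χ = 2 − 2·1 = 0.
E = V + F − (0) = 10 + 20 − (0) = 30.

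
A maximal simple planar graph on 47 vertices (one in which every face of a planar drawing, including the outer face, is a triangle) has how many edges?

In a plane triangulation 3F = 2E and V − E + F = 2, so E = 3V − 6 = 3·47 − 6 = 135.

135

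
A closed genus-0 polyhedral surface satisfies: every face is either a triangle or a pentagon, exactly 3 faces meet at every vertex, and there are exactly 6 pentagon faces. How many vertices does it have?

Let x be the number of triangles; then F = 6 + x.
Edge–face incidences: 2E = 5·6 + 3·x = 30 + 3x.
Every vertex has degree 3, so 3V = 2E.
Euler: V − E + F = 2 ⇒ (2E)/3 − E + (6 + x) = 2.
Multiply by 6: 2·(2E) − 3·(2E) + 6·(6 + x) = 12, i.e. 36 + 6x − (30 + 3x) = 12.
Collecting terms: 3x + 6 = 12, so 3x = 6, so x = 2.
Then 2E = 30 + 3·2 = 36, so E = 18, V = 2E/3 = 12, F = 6 + 2 = 8.

12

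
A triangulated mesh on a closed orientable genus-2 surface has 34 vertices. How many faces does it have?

72

χ = 2 − 2·2 = -2, and every face is a triangle so 3F = 2E.
V − E + F = -2 with E = 3F/2 gives 34 − (3/2 − 1)·F = -2, so F = 72 and E = 108.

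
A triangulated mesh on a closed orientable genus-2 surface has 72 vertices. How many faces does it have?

148

χ = 2 − 2·2 = -2, and every face is a triangle so 3F = 2E.
V − E + F = -2 with E = 3F/2 gives 72 − (3/2 − 1)·F = -2, so F = 148 and E = 222.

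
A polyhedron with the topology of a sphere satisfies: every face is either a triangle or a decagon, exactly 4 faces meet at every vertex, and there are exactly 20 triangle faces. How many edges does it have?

Let x be the number of decagons; then F = 20 + x.
Edge–face incidences: 2E = 3·20 + 10·x = 60 + 10x.
Every vertex has degree 4, so 4V = 2E.
Euler: V − E + F = 2 ⇒ (2E)/4 − E + (20 + x) = 2.
Multiply by 8: 2·(2E) − 4·(2E) + 8·(20 + x) = 16, i.e. 160 + 8x − 2·(60 + 10x) = 16.
Collecting terms: −12x + 40 = 16, so −12x = −24, so x = 2.
Then 2E = 60 + 10·2 = 80, so E = 40, V = 2E/4 = 20, F = 20 + 2 = 22.

40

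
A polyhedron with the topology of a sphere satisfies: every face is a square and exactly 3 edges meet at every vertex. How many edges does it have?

Each face has 4 edges and each edge borders two faces, so 2E = 4F.
Each vertex has degree 3, so 3V = 2E and hence V = 4F/3.
Euler: V − E + F = 2 ⇒ (4F/3) − (4F/2) + F = 2.
Multiply by 6: (8 − 12 + 6)F = 12, i.e. 2F = 12.
So F = 6, E = 4·6/2 = 12, V = 4·6/3 = 8.

12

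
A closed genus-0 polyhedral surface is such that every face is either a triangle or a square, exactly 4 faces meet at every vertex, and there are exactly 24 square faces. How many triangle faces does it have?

8

Let x be the number of triangles; then F = 24 + x.
Edge–face incidences: 2E = 4·24 + 3·x = 96 + 3x.
Every vertex has degree 4, so 4V = 2E.
Euler: V − E + F = 2 ⇒ (2E)/4 − E + (24 + x) = 2.
Multiply by 8: 2·(2E) − 4·(2E) + 8·(24 + x) = 16, i.e. 192 + 8x − 2·(96 + 3x) = 16.
Collecting terms: 2x = 16, so x = 8.
Then 2E = 96 + 3·8 = 120, so E = 60, V = 2E/4 = 30, F = 24 + 8 = 32.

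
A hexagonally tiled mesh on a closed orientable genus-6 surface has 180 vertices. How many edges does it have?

χ = 2 − 2·6 = -10, and every face is a hexagon so 6F = 2E.
V − E + F = -10 with E = 6F/2 gives 180 − (6/2 − 1)·F = -10, so F = 95 and E = 285.

285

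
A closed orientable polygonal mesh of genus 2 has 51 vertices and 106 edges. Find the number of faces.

For a closed orientable surface of genus 2, χ = 2 − 2·2 = -2.
F = -2 − V + E = -2 − 51 + 106 = 53.

53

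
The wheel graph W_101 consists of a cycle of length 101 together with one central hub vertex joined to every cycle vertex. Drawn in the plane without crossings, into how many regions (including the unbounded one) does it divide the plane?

W_101 has V = 101 + 1 = 102 vertices and E = 2·101 = 202 edges.
By Euler's formula F = 2 − V + E = 2 − 102 + 202 = 102.

102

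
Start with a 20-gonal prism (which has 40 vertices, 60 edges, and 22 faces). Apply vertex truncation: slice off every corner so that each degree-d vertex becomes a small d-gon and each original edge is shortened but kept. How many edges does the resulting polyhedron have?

Truncation replaces each original edge-end by a new vertex, so V′ = 2E = 120.
Each original edge survives, and each old vertex of degree d contributes d new edges; summing degrees gives Σd = 2E, so E′ = E + 2E = 3E = 180.
Each original face survives and each original vertex becomes one new face: F′ = F + V = 62.

180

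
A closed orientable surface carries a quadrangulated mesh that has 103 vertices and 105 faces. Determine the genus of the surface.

Every face is a square, so 2E = 4·105 = 420, giving E = 210.
χ = V − E + F = 103 − 210 + 105 = -2.
For a closed orientable surface χ = 2 − 2g, so g = (2 − (-2))/2 = 2.

2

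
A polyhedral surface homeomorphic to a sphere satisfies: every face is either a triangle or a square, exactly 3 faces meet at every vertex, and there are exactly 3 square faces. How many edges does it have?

9

Let x be the number of triangles; then F = 3 + x.
Edge–face incidences: 2E = 4·3 + 3·x = 12 + 3x.
Every vertex has degree 3, so 3V = 2E.
Euler: V − E + F = 2 ⇒ (2E)/3 − E + (3 + x) = 2.
Multiply by 6: 2·(2E) − 3·(2E) + 6·(3 + x) = 12, i.e. 18 + 6x − (12 + 3x) = 12.
Collecting terms: 3x + 6 = 12, so 3x = 6, so x = 2.
Then 2E = 12 + 3·2 = 18, so E = 9, V = 2E/3 = 6, F = 3 + 2 = 5.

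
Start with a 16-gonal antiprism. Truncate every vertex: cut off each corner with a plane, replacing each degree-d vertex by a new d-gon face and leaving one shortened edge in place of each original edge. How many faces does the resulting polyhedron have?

66

The base solid has V = 32, E = 64, F = 34.
Truncation replaces each original edge-end by a new vertex, so V′ = 2E = 128.
Each original edge survives, and each old vertex of degree d contributes d new edges; summing degrees gives Σd = 2E, so E′ = E + 2E = 3E = 192.
Each original face survives and each original vertex becomes one new face: F′ = F + V = 66.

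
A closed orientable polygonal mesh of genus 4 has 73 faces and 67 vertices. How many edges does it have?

For a closed orientable surface of genus 4, χ = 2 − 2·4 = -6.
E = V + F − (-6) = 67 + 73 − (-6) = 146.

146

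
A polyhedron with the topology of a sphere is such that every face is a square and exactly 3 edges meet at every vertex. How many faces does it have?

Each face has 4 edges and each edge borders two faces, so 2E = 4F.
Each vertex has degree 3, so 3V = 2E and hence V = 4F/3.
Euler: V − E + F = 2 ⇒ (4F/3) − (4F/2) + F = 2.
Multiply by 6: (8 − 12 + 6)F = 12, i.e. 2F = 12.
So F = 6, E = 4·6/2 = 12, V = 4·6/3 = 8.

6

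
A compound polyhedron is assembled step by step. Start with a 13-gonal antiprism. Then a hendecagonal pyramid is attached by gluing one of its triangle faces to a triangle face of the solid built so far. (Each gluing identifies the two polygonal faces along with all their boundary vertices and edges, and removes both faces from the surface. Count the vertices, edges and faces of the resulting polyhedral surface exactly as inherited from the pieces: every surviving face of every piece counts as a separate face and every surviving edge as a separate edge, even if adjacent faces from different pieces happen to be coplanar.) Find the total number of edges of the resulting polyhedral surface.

71

A 13-gonal antiprism: V=26, E=52, F=28.
Attach a hendecagonal pyramid (V=12, E=22, F=12) along a 3-gon: merge 3 vertices and 3 edges, delete both glued faces → V=35, E=71, F=38.
Check: V − E + F = 35 − 71 + 38 = 2.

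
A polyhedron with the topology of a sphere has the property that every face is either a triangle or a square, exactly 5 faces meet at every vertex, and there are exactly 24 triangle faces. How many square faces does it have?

2

Let x be the number of squares; then F = 24 + x.
Edge–face incidences: 2E = 3·24 + 4·x = 72 + 4x.
Every vertex has degree 5, so 5V = 2E.
Euler: V − E + F = 2 ⇒ (2E)/5 − E + (24 + x) = 2.
Multiply by 10: 2·(2E) − 5·(2E) + 10·(24 + x) = 20, i.e. 240 + 10x − 3·(72 + 4x) = 20.
Collecting terms: −2x + 24 = 20, so −2x = −4, so x = 2.
Then 2E = 72 + 4·2 = 80, so E = 40, V = 2E/5 = 16, F = 24 + 2 = 26.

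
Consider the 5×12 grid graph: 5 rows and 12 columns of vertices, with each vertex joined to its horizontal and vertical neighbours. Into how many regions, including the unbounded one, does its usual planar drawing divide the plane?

The grid has V = 5·12 = 60 vertices and E = 5·11 + 12·4 = 103 edges.
F = 2 − V + E = 2 − 60 + 103 = 45.

45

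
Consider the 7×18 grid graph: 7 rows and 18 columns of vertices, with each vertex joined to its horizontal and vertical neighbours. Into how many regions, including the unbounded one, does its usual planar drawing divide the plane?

103

The grid has V = 7·18 = 126 vertices and E = 7·17 + 18·6 = 227 edges.
F = 2 − V + E = 2 − 126 + 227 = 103.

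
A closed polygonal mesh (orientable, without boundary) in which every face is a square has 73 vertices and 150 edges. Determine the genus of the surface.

Every face is a square and each edge borders two faces, so 4F = 2·150, giving F = 75.
χ = V − E + F = 73 − 150 + 75 = -2.
For a closed orientable surface χ = 2 − 2g, so g = (2 − (-2))/2 = 2.

2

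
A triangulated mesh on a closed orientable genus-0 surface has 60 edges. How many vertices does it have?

22

χ = 2 − 2·0 = 2, and every face is a triangle so 3F = 2E.
F = 2E/3 = 40. Then V = 2 + E − F = 2 + 60 − 40 = 22.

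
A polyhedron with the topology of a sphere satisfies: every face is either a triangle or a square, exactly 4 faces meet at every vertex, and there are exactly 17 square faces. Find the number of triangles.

8

Let x be the number of triangles; then F = 17 + x.
Edge–face incidences: 2E = 4·17 + 3·x = 68 + 3x.
Every vertex has degree 4, so 4V = 2E.
Euler: V − E + F = 2 ⇒ (2E)/4 − E + (17 + x) = 2.
Multiply by 8: 2·(2E) − 4·(2E) + 8·(17 + x) = 16, i.e. 136 + 8x − 2·(68 + 3x) = 16.
Collecting terms: 2x = 16, so x = 8.
Then 2E = 68 + 3·8 = 92, so E = 46, V = 2E/4 = 23, F = 17 + 8 = 25.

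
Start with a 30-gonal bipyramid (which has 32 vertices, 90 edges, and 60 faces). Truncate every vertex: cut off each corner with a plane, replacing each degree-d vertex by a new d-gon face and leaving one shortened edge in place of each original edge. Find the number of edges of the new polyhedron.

270

Truncation replaces each original edge-end by a new vertex, so V′ = 2E = 180.
Each original edge survives, and each old vertex of degree d contributes d new edges; summing degrees gives Σd = 2E, so E′ = E + 2E = 3E = 270.
Each original face survives and each original vertex becomes one new face: F′ = F + V = 92.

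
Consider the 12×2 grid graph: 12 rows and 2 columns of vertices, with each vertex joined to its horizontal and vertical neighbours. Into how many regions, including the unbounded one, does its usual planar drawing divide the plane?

The grid has V = 12·2 = 24 vertices and E = 12·1 + 2·11 = 34 edges.
F = 2 − V + E = 2 − 24 + 34 = 12.

12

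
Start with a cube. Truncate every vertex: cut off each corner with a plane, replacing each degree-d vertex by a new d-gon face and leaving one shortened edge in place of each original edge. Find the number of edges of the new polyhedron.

36

The base solid has V = 8, E = 12, F = 6.
Truncation replaces each original edge-end by a new vertex, so V′ = 2E = 24.
Each original edge survives, and each old vertex of degree d contributes d new edges; summing degrees gives Σd = 2E, so E′ = E + 2E = 3E = 36.
Each original face survives and each original vertex becomes one new face: F′ = F + V = 14.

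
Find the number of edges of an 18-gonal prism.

A prism on an n-gon has two n-gon bases and n rectangular sides: V = 2·18 = 36, E = 3·18 = 54, F = 18 + 2 = 20.

54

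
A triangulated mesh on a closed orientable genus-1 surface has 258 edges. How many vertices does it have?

χ = 2 − 2·1 = 0, and every face is a triangle so 3F = 2E.
F = 2E/3 = 172. Then V = 0 + E − F = 0 + 258 − 172 = 86.

86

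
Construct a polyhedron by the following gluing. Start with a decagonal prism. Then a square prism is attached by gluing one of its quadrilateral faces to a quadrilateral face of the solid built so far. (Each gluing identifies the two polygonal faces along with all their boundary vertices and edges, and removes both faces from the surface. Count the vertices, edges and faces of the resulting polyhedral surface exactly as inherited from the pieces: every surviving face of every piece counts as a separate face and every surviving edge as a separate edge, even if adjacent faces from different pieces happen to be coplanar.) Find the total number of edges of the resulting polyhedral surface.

38

A decagonal prism: V=20, E=30, F=12.
Attach a square prism (V=8, E=12, F=6) along a 4-gon: merge 4 vertices and 4 edges, delete both glued faces → V=24, E=38, F=16.
Check: V − E + F = 24 − 38 + 16 = 2.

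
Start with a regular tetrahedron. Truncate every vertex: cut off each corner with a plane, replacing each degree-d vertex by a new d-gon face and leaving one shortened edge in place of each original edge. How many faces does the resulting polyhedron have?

The base solid has V = 4, E = 6, F = 4.
Truncation replaces each original edge-end by a new vertex, so V′ = 2E = 12.
Each original edge survives, and each old vertex of degree d contributes d new edges; summing degrees gives Σd = 2E, so E′ = E + 2E = 3E = 18.
Each original face survives and each original vertex becomes one new face: F′ = F + V = 8.

8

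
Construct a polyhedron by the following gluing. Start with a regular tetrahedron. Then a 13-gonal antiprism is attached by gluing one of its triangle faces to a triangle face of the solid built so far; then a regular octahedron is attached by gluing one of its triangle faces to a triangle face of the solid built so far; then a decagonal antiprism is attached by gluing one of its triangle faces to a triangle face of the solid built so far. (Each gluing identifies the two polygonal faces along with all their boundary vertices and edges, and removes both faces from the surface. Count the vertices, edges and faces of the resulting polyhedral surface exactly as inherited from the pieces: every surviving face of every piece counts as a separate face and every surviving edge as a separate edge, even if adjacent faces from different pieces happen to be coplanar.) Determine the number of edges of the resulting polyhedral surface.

101

A regular tetrahedron: V=4, E=6, F=4.
Attach a 13-gonal antiprism (V=26, E=52, F=28) along a 3-gon: merge 3 vertices and 3 edges, delete both glued faces → V=27, E=55, F=30.
Attach a regular octahedron (V=6, E=12, F=8) along a 3-gon: merge 3 vertices and 3 edges, delete both glued faces → V=30, E=64, F=36.
Attach a decagonal antiprism (V=20, E=40, F=22) along a 3-gon: merge 3 vertices and 3 edges, delete both glued faces → V=47, E=101, F=56.
Check: V − E + F = 47 − 101 + 56 = 2.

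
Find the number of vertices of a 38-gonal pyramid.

39

A pyramid on an n-gon base has one n-gon and n triangles: V = 38 + 1 = 39, E = 2·38 = 76, F = 38 + 1 = 39.
Check: V − E + F = 39 − 76 + 39 = 2.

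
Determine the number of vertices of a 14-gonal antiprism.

28

An antiprism on an n-gon has two n-gon caps and 2n triangles: V = 2·14 = 28, E = 4·14 = 56, F = 2·14 + 2 = 30.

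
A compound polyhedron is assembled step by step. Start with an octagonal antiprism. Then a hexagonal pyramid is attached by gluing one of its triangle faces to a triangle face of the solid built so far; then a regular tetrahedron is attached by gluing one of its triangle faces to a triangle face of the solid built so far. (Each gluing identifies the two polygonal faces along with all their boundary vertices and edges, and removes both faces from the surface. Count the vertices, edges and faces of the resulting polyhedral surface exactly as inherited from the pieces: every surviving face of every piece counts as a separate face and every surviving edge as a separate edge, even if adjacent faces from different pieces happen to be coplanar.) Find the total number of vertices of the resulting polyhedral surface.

21

An octagonal antiprism: V=16, E=32, F=18.
Attach a hexagonal pyramid (V=7, E=12, F=7) along a 3-gon: merge 3 vertices and 3 edges, delete both glued faces → V=20, E=41, F=23.
Attach a regular tetrahedron (V=4, E=6, F=4) along a 3-gon: merge 3 vertices and 3 edges, delete both glued faces → V=21, E=44, F=25.
Check: V − E + F = 21 − 44 + 25 = 2.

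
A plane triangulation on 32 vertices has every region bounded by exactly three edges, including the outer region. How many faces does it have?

In a plane triangulation 3F = 2E and V − E + F = 2, so F = 2V − 4 = 2·32 − 4 = 60.

60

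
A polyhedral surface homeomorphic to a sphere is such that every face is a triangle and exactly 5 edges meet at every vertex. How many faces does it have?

Each face has 3 edges and each edge borders two faces, so 2E = 3F.
Each vertex has degree 5, so 5V = 2E and hence V = 3F/5.
Euler: V − E + F = 2 ⇒ (3F/5) − (3F/2) + F = 2.
Multiply by 10: (6 − 15 + 10)F = 20, i.e. 1F = 20.
So F = 20, E = 3·20/2 = 30, V = 3·20/5 = 12.

20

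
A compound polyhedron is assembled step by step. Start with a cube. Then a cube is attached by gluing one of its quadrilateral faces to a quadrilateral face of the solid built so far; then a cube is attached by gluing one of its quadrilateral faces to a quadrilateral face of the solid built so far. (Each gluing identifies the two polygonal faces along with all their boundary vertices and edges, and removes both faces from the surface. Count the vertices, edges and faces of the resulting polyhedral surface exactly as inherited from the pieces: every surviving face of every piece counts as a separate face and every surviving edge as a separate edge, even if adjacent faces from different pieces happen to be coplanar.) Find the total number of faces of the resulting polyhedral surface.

14

A cube: V=8, E=12, F=6.
Attach a cube (V=8, E=12, F=6) along a 4-gon: merge 4 vertices and 4 edges, delete both glued faces → V=12, E=20, F=10.
Attach a cube (V=8, E=12, F=6) along a 4-gon: merge 4 vertices and 4 edges, delete both glued faces → V=16, E=28, F=14.
Check: V − E + F = 16 − 28 + 14 = 2.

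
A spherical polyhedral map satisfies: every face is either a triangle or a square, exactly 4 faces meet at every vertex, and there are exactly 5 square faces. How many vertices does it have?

Let x be the number of triangles; then F = 5 + x.
Edge–face incidences: 2E = 4·5 + 3·x = 20 + 3x.
Every vertex has degree 4, so 4V = 2E.
Euler: V − E + F = 2 ⇒ (2E)/4 − E + (5 + x) = 2.
Multiply by 8: 2·(2E) − 4·(2E) + 8·(5 + x) = 16, i.e. 40 + 8x − 2·(20 + 3x) = 16.
Collecting terms: 2x = 16, so x = 8.
Then 2E = 20 + 3·8 = 44, so E = 22, V = 2E/4 = 11, F = 5 + 8 = 13.

11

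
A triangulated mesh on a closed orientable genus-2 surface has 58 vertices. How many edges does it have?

180

χ = 2 − 2·2 = -2, and every face is a triangle so 3F = 2E.
V − E + F = -2 with E = 3F/2 gives 58 − (3/2 − 1)·F = -2, so F = 120 and E = 180.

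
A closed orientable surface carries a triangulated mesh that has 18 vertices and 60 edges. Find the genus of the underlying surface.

2

Every face is a triangle and each edge borders two faces, so 3F = 2·60, giving F = 40.
χ = V − E + F = 18 − 60 + 40 = -2.
For a closed orientable surface χ = 2 − 2g, so g = (2 − (-2))/2 = 2.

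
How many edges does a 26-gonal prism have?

78

A prism on an n-gon has two n-gon bases and n rectangular sides: V = 2·26 = 52, E = 3·26 = 78, F = 26 + 2 = 28.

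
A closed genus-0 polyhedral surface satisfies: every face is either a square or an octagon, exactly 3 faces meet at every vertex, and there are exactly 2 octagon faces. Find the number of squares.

Let x be the number of squares; then F = 2 + x.
Edge–face incidences: 2E = 8·2 + 4·x = 16 + 4x.
Every vertex has degree 3, so 3V = 2E.
Euler: V − E + F = 2 ⇒ (2E)/3 − E + (2 + x) = 2.
Multiply by 6: 2·(2E) − 3·(2E) + 6·(2 + x) = 12, i.e. 12 + 6x − (16 + 4x) = 12.
Collecting terms: 2x − 4 = 12, so 2x = 16, so x = 8.
Then 2E = 16 + 4·8 = 48, so E = 24, V = 2E/3 = 16, F = 2 + 8 = 10.

8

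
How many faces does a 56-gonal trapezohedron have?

112

The n-trapezohedron (dual of the n-antiprism) has V = 2·56 + 2 = 114, E = 4·56 = 224, F = 2·56 = 112.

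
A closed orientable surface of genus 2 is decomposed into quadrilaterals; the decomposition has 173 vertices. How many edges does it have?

χ = 2 − 2·2 = -2, and every face is a square so 4F = 2E.
V − E + F = -2 with E = 4F/2 gives 173 − (4/2 − 1)·F = -2, so F = 175 and E = 350.

350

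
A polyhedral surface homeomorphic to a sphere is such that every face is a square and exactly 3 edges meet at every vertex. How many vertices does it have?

Each face has 4 edges and each edge borders two faces, so 2E = 4F.
Each vertex has degree 3, so 3V = 2E and hence V = 4F/3.
Euler: V − E + F = 2 ⇒ (4F/3) − (4F/2) + F = 2.
Multiply by 6: (8 − 12 + 6)F = 12, i.e. 2F = 12.
So F = 6, E = 4·6/2 = 12, V = 4·6/3 = 8.

8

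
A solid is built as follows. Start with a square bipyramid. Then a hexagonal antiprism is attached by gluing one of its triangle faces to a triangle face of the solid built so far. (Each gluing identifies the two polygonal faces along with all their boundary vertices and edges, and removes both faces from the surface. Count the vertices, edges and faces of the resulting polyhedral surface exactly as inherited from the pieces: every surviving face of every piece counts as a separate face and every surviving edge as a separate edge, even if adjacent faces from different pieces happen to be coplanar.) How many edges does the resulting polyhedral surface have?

33

A square bipyramid: V=6, E=12, F=8.
Attach a hexagonal antiprism (V=12, E=24, F=14) along a 3-gon: merge 3 vertices and 3 edges, delete both glued faces → V=15, E=33, F=20.
Check: V − E + F = 15 − 33 + 20 = 2.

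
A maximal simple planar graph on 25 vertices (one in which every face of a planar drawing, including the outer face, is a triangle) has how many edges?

69

In a plane triangulation 3F = 2E and V − E + F = 2, so E = 3V − 6 = 3·25 − 6 = 69.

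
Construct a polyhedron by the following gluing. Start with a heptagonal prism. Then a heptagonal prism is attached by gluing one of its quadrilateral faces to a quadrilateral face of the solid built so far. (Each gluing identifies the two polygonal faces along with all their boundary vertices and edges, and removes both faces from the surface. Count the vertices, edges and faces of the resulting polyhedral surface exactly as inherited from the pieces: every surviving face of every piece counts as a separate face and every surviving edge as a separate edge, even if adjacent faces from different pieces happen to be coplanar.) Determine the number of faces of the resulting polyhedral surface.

16

A heptagonal prism: V=14, E=21, F=9.
Attach a heptagonal prism (V=14, E=21, F=9) along a 4-gon: merge 4 vertices and 4 edges, delete both glued faces → V=24, E=38, F=16.
Check: V − E + F = 24 − 38 + 16 = 2.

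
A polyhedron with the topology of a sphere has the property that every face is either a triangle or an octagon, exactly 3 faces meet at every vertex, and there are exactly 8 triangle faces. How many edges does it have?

Let x be the number of octagons; then F = 8 + x.
Edge–face incidences: 2E = 3·8 + 8·x = 24 + 8x.
Every vertex has degree 3, so 3V = 2E.
Euler: V − E + F = 2 ⇒ (2E)/3 − E + (8 + x) = 2.
Multiply by 6: 2·(2E) − 3·(2E) + 6·(8 + x) = 12, i.e. 48 + 6x − (24 + 8x) = 12.
Collecting terms: −2x + 24 = 12, so −2x = −12, so x = 6.
Then 2E = 24 + 8·6 = 72, so E = 36, V = 2E/3 = 24, F = 8 + 6 = 14.

36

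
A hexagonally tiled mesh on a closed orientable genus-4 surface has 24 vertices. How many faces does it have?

15

χ = 2 − 2·4 = -6, and every face is a hexagon so 6F = 2E.
V − E + F = -6 with E = 6F/2 gives 24 − (6/2 − 1)·F = -6, so F = 15 and E = 45.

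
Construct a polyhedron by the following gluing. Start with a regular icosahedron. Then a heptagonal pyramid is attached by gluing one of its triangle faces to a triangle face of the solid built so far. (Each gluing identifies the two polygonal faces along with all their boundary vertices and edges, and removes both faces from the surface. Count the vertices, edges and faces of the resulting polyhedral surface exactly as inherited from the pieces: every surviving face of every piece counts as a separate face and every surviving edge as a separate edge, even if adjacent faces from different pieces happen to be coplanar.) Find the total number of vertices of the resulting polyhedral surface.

17

A regular icosahedron: V=12, E=30, F=20.
Attach a heptagonal pyramid (V=8, E=14, F=8) along a 3-gon: merge 3 vertices and 3 edges, delete both glued faces → V=17, E=41, F=26.
Check: V − E + F = 17 − 41 + 26 = 2.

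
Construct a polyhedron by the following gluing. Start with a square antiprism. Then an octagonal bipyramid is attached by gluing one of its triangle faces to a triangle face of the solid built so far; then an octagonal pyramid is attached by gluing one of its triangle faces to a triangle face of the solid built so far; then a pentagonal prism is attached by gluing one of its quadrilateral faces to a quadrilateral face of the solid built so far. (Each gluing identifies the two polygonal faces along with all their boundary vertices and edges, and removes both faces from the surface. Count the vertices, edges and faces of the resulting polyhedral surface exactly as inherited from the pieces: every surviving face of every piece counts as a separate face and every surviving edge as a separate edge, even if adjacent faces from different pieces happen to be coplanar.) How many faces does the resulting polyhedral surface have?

A square antiprism: V=8, E=16, F=10.
Attach an octagonal bipyramid (V=10, E=24, F=16) along a 3-gon: merge 3 vertices and 3 edges, delete both glued faces → V=15, E=37, F=24.
Attach an octagonal pyramid (V=9, E=16, F=9) along a 3-gon: merge 3 vertices and 3 edges, delete both glued faces → V=21, E=50, F=31.
Attach a pentagonal prism (V=10, E=15, F=7) along a 4-gon: merge 4 vertices and 4 edges, delete both glued faces → V=27, E=61, F=36.
Check: V − E + F = 27 − 61 + 36 = 2.

36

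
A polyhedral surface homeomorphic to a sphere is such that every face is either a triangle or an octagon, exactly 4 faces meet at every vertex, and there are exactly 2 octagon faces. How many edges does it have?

Let x be the number of triangles; then F = 2 + x.
Edge–face incidences: 2E = 8·2 + 3·x = 16 + 3x.
Every vertex has degree 4, so 4V = 2E.
Euler: V − E + F = 2 ⇒ (2E)/4 − E + (2 + x) = 2.
Multiply by 8: 2·(2E) − 4·(2E) + 8·(2 + x) = 16, i.e. 16 + 8x − 2·(16 + 3x) = 16.
Collecting terms: 2x − 16 = 16, so 2x = 32, so x = 16.
Then 2E = 16 + 3·16 = 64, so E = 32, V = 2E/4 = 16, F = 2 + 16 = 18.

32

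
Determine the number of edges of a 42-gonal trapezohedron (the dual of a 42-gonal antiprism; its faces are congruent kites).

168

The n-trapezohedron (dual of the n-antiprism) has V = 2·42 + 2 = 86, E = 4·42 = 168, F = 2·42 = 84.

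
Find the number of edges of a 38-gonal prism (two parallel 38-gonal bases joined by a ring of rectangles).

A prism on an n-gon has two n-gon bases and n rectangular sides: V = 2·38 = 76, E = 3·38 = 114, F = 38 + 2 = 40.
Check: V − E + F = 76 − 114 + 40 = 2.

114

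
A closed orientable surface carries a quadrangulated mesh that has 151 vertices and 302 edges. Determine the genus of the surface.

Every face is a square and each edge borders two faces, so 4F = 2·302, giving F = 151.
χ = V − E + F = 151 − 302 + 151 = 0.
For a closed orientable surface χ = 2 − 2g, so g = (2 − (0))/2 = 1.

1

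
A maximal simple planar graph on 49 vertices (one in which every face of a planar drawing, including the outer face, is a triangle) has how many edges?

141

In a plane triangulation 3F = 2E and V − E + F = 2, so E = 3V − 6 = 3·49 − 6 = 141.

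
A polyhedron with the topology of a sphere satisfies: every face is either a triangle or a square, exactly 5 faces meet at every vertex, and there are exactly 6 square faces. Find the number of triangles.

Let x be the number of triangles; then F = 6 + x.
Edge–face incidences: 2E = 4·6 + 3·x = 24 + 3x.
Every vertex has degree 5, so 5V = 2E.
Euler: V − E + F = 2 ⇒ (2E)/5 − E + (6 + x) = 2.
Multiply by 10: 2·(2E) − 5·(2E) + 10·(6 + x) = 20, i.e. 60 + 10x − 3·(24 + 3x) = 20.
Collecting terms: x − 12 = 20, so x = 32.
Then 2E = 24 + 3·32 = 120, so E = 60, V = 2E/5 = 24, F = 6 + 32 = 38.

32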